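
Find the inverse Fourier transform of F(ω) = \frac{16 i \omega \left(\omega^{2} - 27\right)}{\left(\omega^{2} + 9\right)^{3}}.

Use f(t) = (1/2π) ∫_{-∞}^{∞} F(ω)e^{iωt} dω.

f(t) = 4 t e^{- 3 \left|{t}\right|} \left|{t}\right|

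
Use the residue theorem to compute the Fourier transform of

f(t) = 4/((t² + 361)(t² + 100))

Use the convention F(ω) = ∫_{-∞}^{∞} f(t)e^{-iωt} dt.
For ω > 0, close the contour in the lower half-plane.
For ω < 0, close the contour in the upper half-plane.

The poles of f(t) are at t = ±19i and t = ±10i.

Let g(z) = f(z)e^{-iωz}; for large |z| the factor e^{-iωz} decays in the lower half-plane when ω > 0 and in the upper half-plane when ω < 0.

Case ω > 0 (lower half-plane, clockwise contour ⇒ F(ω) = -2πi·ΣRes):
  Res_{z = - 19 i} g(z) = - \frac{2 i e^{- 19 \omega}}{4959}
  Res_{z = - 10 i} g(z) = \frac{i e^{- 10 \omega}}{1305}
  F(ω) = -2πi·ΣRes = \frac{2 \pi \left(19 e^{9 \omega} - 10\right) e^{- 19 \omega}}{24795}

Case ω < 0 (upper half-plane, counterclockwise contour ⇒ F(ω) = +2πi·ΣRes):
  Res_{z = 19 i} g(z) = \frac{2 i e^{19 \omega}}{4959}
  Res_{z = 10 i} g(z) = - \frac{i e^{10 \omega}}{1305}
  F(ω) = 2πi·ΣRes = \frac{2 \pi \left(19 - 10 e^{9 \omega}\right) e^{10 \omega}}{24795}

Both cases combine into a single formula in |ω|:

F(ω) = \frac{2 \pi \left(19 e^{9 \left|{\omega}\right|} - 10\right) e^{- 19 \left|{\omega}\right|}}{24795}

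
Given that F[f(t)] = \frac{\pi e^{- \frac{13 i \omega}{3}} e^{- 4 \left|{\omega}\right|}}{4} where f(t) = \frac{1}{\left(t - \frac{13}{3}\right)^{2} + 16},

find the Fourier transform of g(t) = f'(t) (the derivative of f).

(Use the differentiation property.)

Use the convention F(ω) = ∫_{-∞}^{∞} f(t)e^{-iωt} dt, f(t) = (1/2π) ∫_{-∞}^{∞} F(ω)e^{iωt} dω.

F[g](ω) = \frac{i \pi \omega e^{- \frac{13 i \omega}{3} - 4 \left|{\omega}\right|}}{4}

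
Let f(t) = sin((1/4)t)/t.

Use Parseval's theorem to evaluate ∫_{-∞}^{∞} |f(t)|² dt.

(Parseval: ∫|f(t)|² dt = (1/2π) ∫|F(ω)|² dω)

∫|f(t)|² dt = \frac{\pi}{4}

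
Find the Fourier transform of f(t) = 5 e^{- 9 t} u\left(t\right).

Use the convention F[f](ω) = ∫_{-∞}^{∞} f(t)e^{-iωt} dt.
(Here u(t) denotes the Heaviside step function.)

F(ω) = \frac{5}{i \omega + 9}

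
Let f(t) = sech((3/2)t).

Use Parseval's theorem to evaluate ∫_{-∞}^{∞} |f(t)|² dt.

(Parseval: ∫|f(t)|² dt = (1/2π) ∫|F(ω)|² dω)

∫|f(t)|² dt = \frac{4}{3}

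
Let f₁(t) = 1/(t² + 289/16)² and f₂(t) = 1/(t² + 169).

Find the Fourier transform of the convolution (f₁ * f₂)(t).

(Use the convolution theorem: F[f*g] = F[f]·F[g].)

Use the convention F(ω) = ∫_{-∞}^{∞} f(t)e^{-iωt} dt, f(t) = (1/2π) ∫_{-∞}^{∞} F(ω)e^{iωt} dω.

F[f₁*f₂](ω) = \frac{8 \pi^{2} \left(17 \left|{\omega}\right| + 4\right) e^{- \frac{69 \left|{\omega}\right|}{4}}}{63869}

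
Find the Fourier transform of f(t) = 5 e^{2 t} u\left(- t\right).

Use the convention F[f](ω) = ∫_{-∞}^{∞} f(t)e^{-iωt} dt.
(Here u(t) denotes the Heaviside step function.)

F(ω) = - \frac{5}{i \omega - 2}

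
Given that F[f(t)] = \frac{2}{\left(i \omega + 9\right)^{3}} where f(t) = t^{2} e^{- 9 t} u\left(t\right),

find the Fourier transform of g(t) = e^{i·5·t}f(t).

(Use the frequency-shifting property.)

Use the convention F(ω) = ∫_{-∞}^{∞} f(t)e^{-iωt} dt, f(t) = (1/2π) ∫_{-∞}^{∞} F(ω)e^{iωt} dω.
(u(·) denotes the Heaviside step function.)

F[g](ω) = \frac{2}{\left(i \left(\omega - 5\right) + 9\right)^{3}}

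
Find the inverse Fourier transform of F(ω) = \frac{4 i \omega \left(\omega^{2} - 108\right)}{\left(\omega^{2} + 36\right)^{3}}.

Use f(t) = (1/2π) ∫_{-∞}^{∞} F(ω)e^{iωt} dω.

f(t) = t e^{- 6 \left|{t}\right|} \left|{t}\right|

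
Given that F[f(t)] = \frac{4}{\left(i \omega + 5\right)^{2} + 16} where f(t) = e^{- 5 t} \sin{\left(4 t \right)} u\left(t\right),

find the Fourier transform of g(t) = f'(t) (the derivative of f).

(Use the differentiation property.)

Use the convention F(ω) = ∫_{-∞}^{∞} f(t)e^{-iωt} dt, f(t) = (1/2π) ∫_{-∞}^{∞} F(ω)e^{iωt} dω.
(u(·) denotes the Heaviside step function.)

F[g](ω) = \frac{4 i \omega}{\left(i \omega + 5\right)^{2} + 16}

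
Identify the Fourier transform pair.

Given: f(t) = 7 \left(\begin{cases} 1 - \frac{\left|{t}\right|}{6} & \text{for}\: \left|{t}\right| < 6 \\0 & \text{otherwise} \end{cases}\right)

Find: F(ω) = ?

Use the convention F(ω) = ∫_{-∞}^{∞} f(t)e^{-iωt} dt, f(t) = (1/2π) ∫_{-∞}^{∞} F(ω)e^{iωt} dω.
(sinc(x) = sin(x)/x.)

F(ω) = 42 \operatorname{sinc}^{2}{\left(3 \omega \right)}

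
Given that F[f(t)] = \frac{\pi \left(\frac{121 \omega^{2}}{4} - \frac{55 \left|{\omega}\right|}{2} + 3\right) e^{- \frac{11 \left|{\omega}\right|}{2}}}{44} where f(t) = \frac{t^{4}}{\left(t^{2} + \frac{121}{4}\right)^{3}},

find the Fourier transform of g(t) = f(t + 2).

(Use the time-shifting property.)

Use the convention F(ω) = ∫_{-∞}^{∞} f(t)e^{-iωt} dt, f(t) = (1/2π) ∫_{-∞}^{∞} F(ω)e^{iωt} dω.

F[g](ω) = \frac{\pi \left(121 \omega^{2} - 110 \left|{\omega}\right| + 12\right) e^{2 i \omega - \frac{11 \left|{\omega}\right|}{2}}}{176}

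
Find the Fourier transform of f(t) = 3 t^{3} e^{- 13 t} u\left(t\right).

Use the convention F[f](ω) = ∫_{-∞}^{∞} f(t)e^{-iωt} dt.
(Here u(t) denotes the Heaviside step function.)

F(ω) = \frac{18}{\left(i \omega + 13\right)^{4}}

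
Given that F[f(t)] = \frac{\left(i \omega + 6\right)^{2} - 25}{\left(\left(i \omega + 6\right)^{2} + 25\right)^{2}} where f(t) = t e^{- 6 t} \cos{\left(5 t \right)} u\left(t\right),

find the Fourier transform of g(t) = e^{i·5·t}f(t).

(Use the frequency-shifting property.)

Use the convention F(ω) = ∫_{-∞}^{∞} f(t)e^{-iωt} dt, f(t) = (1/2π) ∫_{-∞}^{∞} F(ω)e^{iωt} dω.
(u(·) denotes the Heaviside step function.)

F[g](ω) = \frac{\left(i \left(\omega - 5\right) + 6\right)^{2} - 25}{\left(\left(i \left(\omega - 5\right) + 6\right)^{2} + 25\right)^{2}}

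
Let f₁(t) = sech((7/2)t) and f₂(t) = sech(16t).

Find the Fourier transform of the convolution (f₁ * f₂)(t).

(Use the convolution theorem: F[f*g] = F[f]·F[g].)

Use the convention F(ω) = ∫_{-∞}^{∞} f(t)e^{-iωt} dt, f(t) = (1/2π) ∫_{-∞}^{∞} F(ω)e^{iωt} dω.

F[f₁*f₂](ω) = \frac{\pi^{2}}{56 \cosh{\left(\frac{\pi \omega}{32} \right)} \cosh{\left(\frac{\pi \omega}{7} \right)}}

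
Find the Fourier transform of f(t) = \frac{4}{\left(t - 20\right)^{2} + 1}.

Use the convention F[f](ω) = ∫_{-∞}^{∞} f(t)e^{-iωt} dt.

F(ω) = 4 \pi e^{- 20 i \omega - \left|{\omega}\right|}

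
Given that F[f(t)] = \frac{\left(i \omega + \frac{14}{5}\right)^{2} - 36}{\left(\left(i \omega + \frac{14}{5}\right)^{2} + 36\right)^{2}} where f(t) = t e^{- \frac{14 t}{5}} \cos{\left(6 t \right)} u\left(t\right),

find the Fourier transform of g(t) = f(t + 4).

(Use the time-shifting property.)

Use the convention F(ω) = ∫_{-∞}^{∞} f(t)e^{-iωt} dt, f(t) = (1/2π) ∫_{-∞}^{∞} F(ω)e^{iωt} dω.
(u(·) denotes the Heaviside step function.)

F[g](ω) = \frac{25 \left(\left(5 i \omega + 14\right)^{2} - 900\right) e^{4 i \omega}}{\left(\left(5 i \omega + 14\right)^{2} + 900\right)^{2}}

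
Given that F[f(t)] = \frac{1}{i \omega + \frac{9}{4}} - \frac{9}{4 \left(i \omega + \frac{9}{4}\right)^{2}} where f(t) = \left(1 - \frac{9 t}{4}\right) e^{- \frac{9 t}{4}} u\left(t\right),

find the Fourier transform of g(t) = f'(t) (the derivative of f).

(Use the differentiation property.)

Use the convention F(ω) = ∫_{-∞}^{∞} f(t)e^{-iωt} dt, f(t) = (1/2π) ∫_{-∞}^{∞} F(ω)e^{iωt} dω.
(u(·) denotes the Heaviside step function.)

F[g](ω) = \frac{16 \omega^{2}}{16 \omega^{2} - 72 i \omega - 81}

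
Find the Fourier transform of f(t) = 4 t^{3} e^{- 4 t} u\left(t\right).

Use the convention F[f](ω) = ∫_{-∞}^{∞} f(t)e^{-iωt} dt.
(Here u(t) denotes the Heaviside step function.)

F(ω) = \frac{24}{\left(i \omega + 4\right)^{4}}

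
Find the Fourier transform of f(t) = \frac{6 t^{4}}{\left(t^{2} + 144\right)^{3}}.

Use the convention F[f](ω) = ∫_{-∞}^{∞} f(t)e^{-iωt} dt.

F(ω) = \frac{3 \pi \left(48 \omega^{2} - 20 \left|{\omega}\right| + 1\right) e^{- 12 \left|{\omega}\right|}}{16}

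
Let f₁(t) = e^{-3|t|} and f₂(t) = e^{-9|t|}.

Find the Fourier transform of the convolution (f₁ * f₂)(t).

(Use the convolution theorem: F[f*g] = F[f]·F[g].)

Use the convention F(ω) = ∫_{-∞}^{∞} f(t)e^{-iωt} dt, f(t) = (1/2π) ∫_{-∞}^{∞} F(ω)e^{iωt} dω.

F[f₁*f₂](ω) = \frac{108}{\left(\omega^{2} + 9\right) \left(\omega^{2} + 81\right)}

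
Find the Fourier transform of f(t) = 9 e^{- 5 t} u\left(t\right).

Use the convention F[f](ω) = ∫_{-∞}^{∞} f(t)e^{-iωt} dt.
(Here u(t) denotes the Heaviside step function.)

F(ω) = \frac{9}{i \omega + 5}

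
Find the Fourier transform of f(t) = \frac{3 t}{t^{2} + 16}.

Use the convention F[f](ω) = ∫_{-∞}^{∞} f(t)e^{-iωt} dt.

F(ω) = - 3 i \pi e^{- 4 \left|{\omega}\right|} \operatorname{sign}{\left(\omega \right)}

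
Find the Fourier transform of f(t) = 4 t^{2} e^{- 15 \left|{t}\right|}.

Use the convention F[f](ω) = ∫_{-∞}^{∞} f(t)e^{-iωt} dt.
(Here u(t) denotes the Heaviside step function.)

F(ω) = \frac{720 \left(75 - \omega^{2}\right)}{\left(\omega^{2} + 225\right)^{3}}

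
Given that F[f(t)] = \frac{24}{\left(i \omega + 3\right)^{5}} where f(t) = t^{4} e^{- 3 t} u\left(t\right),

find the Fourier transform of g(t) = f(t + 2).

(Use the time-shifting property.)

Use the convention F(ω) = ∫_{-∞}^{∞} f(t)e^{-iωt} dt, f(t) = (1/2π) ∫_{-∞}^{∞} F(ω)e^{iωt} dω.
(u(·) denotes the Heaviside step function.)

F[g](ω) = \frac{24 e^{2 i \omega}}{\left(i \omega + 3\right)^{5}}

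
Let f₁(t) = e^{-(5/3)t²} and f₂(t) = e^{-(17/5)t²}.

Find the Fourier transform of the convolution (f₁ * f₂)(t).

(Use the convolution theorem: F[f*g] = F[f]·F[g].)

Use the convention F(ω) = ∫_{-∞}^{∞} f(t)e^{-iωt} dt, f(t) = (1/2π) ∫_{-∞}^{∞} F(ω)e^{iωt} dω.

F[f₁*f₂](ω) = \frac{\sqrt{51} \pi e^{- \frac{19 \omega^{2}}{85}}}{17}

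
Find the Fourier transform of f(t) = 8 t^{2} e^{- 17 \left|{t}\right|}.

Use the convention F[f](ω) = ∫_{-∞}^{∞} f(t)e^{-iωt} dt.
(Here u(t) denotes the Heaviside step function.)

F(ω) = \frac{544 \left(289 - 3 \omega^{2}\right)}{\left(\omega^{2} + 289\right)^{3}}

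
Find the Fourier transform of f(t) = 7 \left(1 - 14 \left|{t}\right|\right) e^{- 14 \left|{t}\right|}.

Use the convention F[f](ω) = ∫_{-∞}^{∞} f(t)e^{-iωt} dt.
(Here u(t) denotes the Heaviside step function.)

F(ω) = \frac{392 \omega^{2}}{\left(\omega^{2} + 196\right)^{2}}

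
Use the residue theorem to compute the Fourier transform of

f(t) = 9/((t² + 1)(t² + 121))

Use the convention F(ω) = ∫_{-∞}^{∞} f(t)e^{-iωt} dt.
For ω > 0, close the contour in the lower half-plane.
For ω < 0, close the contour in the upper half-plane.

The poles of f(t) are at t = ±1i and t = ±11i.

Let g(z) = f(z)e^{-iωz}; for large |z| the factor e^{-iωz} decays in the lower half-plane when ω > 0 and in the upper half-plane when ω < 0.

Case ω > 0 (lower half-plane, clockwise contour ⇒ F(ω) = -2πi·ΣRes):
  Res_{z = - i} g(z) = \frac{3 i e^{- \omega}}{80}
  Res_{z = - 11 i} g(z) = - \frac{3 i e^{- 11 \omega}}{880}
  F(ω) = -2πi·ΣRes = \frac{3 \pi \left(11 e^{10 \omega} - 1\right) e^{- 11 \omega}}{440}

Case ω < 0 (upper half-plane, counterclockwise contour ⇒ F(ω) = +2πi·ΣRes):
  Res_{z = i} g(z) = - \frac{3 i e^{\omega}}{80}
  Res_{z = 11 i} g(z) = \frac{3 i e^{11 \omega}}{880}
  F(ω) = 2πi·ΣRes = \frac{3 \pi \left(11 - e^{10 \omega}\right) e^{\omega}}{440}

Both cases combine into a single formula in |ω|:

F(ω) = \frac{3 \pi \left(11 e^{10 \left|{\omega}\right|} - 1\right) e^{- 11 \left|{\omega}\right|}}{440}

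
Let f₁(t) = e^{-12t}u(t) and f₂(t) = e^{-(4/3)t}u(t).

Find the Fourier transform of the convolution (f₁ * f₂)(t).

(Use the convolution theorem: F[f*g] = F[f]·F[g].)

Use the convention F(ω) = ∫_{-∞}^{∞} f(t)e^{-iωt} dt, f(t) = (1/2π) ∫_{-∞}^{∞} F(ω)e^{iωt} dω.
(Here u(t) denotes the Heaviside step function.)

F[f₁*f₂](ω) = \frac{3}{\left(i \omega + 12\right) \left(3 i \omega + 4\right)}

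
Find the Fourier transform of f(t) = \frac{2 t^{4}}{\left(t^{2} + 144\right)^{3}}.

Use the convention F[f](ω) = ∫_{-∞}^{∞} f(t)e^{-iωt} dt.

F(ω) = \frac{\pi \left(48 \omega^{2} - 20 \left|{\omega}\right| + 1\right) e^{- 12 \left|{\omega}\right|}}{16}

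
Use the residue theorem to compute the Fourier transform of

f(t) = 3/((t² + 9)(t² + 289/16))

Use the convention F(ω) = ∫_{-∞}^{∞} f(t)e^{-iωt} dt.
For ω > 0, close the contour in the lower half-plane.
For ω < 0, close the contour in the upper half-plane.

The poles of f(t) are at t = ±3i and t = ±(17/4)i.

Let g(z) = f(z)e^{-iωz}; for large |z| the factor e^{-iωz} decays in the lower half-plane when ω > 0 and in the upper half-plane when ω < 0.

Case ω > 0 (lower half-plane, clockwise contour ⇒ F(ω) = -2πi·ΣRes):
  Res_{z = - 3 i} g(z) = \frac{8 i e^{- 3 \omega}}{145}
  Res_{z = - \frac{17 i}{4}} g(z) = - \frac{96 i e^{- \frac{17 \omega}{4}}}{2465}
  F(ω) = -2πi·ΣRes = \frac{16 \pi e^{- 3 \omega}}{145} - \frac{192 \pi e^{- \frac{17 \omega}{4}}}{2465}

Case ω < 0 (upper half-plane, counterclockwise contour ⇒ F(ω) = +2πi·ΣRes):
  Res_{z = 3 i} g(z) = - \frac{8 i e^{3 \omega}}{145}
  Res_{z = \frac{17 i}{4}} g(z) = \frac{96 i e^{\frac{17 \omega}{4}}}{2465}
  F(ω) = 2πi·ΣRes = \frac{16 \pi \left(- 12 e^{\frac{17 \omega}{4}} + 17 e^{3 \omega}\right)}{2465}

Both cases combine into a single formula in |ω|:

F(ω) = \frac{16 \pi e^{- 3 \left|{\omega}\right|}}{145} - \frac{192 \pi e^{- \frac{17 \left|{\omega}\right|}{4}}}{2465}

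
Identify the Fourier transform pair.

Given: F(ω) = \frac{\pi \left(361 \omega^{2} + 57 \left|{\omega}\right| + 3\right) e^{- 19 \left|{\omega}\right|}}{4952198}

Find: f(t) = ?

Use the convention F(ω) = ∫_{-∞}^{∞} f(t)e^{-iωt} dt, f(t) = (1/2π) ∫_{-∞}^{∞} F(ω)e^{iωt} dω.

f(t) = \frac{4}{\left(t^{2} + 361\right)^{3}}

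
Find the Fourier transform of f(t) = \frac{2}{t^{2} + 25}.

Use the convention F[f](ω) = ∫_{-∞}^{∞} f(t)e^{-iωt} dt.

F(ω) = \frac{2 \pi e^{- 5 \left|{\omega}\right|}}{5}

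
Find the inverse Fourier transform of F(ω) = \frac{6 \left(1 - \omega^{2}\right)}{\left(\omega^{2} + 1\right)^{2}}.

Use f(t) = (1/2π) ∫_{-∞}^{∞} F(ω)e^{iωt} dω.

f(t) = 3 e^{- \left|{t}\right|} \left|{t}\right|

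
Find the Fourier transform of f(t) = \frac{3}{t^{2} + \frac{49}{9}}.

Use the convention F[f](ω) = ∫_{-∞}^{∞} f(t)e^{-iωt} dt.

F(ω) = \frac{9 \pi e^{- \frac{7 \left|{\omega}\right|}{3}}}{7}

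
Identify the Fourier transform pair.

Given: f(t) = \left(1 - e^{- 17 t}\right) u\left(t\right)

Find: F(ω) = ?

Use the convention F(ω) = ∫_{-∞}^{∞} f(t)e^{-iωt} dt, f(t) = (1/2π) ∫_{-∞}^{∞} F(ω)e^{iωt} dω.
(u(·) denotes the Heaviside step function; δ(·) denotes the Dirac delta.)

F(ω) = \pi \delta\left(\omega\right) - \frac{17 i}{\omega \left(i \omega + 17\right)}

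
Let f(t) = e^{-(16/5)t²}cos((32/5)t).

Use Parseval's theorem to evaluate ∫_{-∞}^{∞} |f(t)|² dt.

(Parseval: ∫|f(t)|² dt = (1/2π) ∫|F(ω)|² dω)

∫|f(t)|² dt = \frac{\sqrt{10} \sqrt{\pi} \left(1 + e^{\frac{32}{5}}\right)}{16 e^{\frac{32}{5}}}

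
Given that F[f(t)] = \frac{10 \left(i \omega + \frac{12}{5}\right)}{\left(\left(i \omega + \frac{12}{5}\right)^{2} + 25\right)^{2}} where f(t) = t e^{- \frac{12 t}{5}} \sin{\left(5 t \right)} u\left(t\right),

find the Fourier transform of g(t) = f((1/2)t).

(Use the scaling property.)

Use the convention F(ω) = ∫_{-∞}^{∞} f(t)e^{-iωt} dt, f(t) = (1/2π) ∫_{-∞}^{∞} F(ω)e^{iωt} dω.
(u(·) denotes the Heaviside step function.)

F[g](ω) = \frac{5000 \left(5 i \omega + 6\right)}{\left(4 \left(5 i \omega + 6\right)^{2} + 625\right)^{2}}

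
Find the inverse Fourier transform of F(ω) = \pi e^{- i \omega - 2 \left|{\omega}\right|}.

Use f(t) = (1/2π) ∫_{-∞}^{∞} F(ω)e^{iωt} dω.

f(t) = \frac{2}{\left(t - 1\right)^{2} + 4}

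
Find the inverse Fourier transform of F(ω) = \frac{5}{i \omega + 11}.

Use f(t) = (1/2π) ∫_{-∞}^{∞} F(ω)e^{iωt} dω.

f(t) = 5 e^{- 11 t} u\left(t\right)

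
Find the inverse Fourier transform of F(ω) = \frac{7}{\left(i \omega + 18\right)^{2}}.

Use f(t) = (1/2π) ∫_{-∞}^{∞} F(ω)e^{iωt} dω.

f(t) = 7 t e^{- 18 t} u\left(t\right)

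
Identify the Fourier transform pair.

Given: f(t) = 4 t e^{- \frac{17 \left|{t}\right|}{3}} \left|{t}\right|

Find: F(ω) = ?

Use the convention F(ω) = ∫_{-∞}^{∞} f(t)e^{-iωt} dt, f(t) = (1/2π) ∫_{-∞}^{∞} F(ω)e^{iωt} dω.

F(ω) = \frac{3888 i \omega \left(3 \omega^{2} - 289\right)}{\left(9 \omega^{2} + 289\right)^{3}}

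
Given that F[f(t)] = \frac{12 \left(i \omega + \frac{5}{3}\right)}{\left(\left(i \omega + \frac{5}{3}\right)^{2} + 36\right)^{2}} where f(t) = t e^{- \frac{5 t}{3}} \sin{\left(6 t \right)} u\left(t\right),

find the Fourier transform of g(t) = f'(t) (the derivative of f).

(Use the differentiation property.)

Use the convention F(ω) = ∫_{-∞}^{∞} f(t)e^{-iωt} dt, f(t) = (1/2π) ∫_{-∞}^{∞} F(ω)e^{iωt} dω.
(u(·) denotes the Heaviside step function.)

F[g](ω) = \frac{324 i \omega \left(3 i \omega + 5\right)}{\left(\left(3 i \omega + 5\right)^{2} + 324\right)^{2}}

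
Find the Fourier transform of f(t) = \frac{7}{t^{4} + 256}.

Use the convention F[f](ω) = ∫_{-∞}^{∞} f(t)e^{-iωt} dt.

F(ω) = \frac{7 \pi e^{- 2 \sqrt{2} \left|{\omega}\right|} \sin{\left(2 \sqrt{2} \left|{\omega}\right| + \frac{\pi}{4} \right)}}{64}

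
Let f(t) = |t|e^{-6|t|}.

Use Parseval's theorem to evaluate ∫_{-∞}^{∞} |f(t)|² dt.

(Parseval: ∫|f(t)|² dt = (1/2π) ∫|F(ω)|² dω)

∫|f(t)|² dt = \frac{1}{432}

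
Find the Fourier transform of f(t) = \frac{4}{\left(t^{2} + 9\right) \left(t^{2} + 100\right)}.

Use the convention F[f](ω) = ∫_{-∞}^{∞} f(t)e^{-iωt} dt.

F(ω) = \frac{2 \pi \left(10 e^{7 \left|{\omega}\right|} - 3\right) e^{- 10 \left|{\omega}\right|}}{1365}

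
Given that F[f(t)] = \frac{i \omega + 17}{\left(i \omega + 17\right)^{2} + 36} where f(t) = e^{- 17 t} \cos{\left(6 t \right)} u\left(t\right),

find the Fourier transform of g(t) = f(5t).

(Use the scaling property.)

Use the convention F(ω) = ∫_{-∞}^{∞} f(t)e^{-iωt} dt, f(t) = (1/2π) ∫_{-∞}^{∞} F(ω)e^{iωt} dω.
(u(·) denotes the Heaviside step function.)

F[g](ω) = \frac{i \omega + 85}{\left(i \omega + 85\right)^{2} + 900}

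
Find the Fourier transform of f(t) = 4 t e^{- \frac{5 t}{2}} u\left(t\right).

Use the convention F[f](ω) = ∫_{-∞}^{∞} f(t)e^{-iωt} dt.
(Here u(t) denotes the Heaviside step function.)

F(ω) = \frac{16}{\left(2 i \omega + 5\right)^{2}}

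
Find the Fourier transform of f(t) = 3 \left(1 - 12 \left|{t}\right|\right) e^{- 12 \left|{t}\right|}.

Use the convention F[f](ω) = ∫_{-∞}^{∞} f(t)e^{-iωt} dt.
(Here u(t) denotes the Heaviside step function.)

F(ω) = \frac{144 \omega^{2}}{\left(\omega^{2} + 144\right)^{2}}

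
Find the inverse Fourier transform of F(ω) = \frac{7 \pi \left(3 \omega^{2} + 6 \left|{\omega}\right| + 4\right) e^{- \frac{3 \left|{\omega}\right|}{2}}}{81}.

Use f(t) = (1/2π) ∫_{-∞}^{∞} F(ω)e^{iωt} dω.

f(t) = \frac{7}{\left(t^{2} + \frac{9}{4}\right)^{3}}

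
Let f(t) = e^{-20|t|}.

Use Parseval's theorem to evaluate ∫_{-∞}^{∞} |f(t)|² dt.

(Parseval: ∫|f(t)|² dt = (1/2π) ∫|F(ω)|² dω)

∫|f(t)|² dt = \frac{1}{20}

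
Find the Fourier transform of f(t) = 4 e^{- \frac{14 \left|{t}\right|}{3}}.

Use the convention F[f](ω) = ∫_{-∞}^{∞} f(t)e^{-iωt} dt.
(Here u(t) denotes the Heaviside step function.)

F(ω) = \frac{336}{9 \omega^{2} + 196}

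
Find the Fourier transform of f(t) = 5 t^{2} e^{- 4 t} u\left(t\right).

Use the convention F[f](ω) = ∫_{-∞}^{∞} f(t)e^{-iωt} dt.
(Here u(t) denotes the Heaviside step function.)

F(ω) = \frac{10}{\left(i \omega + 4\right)^{3}}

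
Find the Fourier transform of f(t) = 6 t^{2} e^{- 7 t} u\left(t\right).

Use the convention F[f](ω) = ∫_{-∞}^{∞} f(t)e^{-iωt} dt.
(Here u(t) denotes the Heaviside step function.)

F(ω) = \frac{12}{\left(i \omega + 7\right)^{3}}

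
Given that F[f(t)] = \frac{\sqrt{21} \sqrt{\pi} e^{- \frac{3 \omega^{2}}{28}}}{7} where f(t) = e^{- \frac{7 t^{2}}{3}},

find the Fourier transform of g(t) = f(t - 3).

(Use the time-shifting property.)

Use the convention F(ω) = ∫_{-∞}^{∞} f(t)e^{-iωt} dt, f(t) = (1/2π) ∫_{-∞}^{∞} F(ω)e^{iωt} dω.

F[g](ω) = \frac{\sqrt{21} \sqrt{\pi} e^{- 3 \omega \left(\frac{\omega}{28} + i\right)}}{7}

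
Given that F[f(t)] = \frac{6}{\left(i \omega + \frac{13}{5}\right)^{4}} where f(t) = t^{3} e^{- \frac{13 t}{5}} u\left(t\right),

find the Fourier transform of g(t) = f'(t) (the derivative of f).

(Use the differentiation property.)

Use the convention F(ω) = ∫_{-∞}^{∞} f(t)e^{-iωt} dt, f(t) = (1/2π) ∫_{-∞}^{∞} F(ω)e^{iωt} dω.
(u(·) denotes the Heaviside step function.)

F[g](ω) = \frac{3750 i \omega}{\left(5 i \omega + 13\right)^{4}}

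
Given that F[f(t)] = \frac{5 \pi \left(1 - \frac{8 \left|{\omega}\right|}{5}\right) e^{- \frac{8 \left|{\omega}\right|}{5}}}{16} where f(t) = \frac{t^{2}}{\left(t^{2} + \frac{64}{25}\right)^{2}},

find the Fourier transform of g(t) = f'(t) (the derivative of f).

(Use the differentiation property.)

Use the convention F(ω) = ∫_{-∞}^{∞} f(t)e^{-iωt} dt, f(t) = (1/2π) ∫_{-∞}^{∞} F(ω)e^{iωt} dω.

F[g](ω) = \frac{i \pi \omega \left(5 - 8 \left|{\omega}\right|\right) e^{- \frac{8 \left|{\omega}\right|}{5}}}{16}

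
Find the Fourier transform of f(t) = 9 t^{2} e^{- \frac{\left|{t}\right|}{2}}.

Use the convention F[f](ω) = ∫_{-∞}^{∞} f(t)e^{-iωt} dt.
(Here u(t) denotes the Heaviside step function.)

F(ω) = \frac{288 \left(1 - 12 \omega^{2}\right)}{\left(4 \omega^{2} + 1\right)^{3}}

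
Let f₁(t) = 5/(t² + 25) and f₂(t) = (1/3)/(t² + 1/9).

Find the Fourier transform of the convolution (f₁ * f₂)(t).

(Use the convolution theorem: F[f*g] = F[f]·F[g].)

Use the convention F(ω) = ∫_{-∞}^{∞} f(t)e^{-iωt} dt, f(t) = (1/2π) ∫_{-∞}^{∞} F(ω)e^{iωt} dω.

F[f₁*f₂](ω) = \pi^{2} e^{- \frac{16 \left|{\omega}\right|}{3}}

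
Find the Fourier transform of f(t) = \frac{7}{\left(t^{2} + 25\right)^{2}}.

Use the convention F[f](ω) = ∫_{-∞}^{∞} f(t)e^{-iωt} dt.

F(ω) = \frac{7 \pi \left(5 \left|{\omega}\right| + 1\right) e^{- 5 \left|{\omega}\right|}}{250}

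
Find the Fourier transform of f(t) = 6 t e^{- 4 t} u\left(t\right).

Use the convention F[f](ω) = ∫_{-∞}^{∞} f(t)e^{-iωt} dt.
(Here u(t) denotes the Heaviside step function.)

F(ω) = \frac{6}{\left(i \omega + 4\right)^{2}}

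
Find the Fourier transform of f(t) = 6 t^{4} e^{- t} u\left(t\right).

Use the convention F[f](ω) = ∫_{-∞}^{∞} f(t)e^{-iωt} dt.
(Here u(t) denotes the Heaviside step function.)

F(ω) = \frac{144}{\left(i \omega + 1\right)^{5}}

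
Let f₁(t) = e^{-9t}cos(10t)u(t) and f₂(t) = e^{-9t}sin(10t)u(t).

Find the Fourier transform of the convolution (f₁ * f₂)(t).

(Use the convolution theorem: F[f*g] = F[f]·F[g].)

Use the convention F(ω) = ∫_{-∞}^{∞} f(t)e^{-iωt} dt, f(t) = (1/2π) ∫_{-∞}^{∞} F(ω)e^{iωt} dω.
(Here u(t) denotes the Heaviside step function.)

F[f₁*f₂](ω) = \frac{10 \left(i \omega + 9\right)}{\left(\left(i \omega + 9\right)^{2} + 100\right)^{2}}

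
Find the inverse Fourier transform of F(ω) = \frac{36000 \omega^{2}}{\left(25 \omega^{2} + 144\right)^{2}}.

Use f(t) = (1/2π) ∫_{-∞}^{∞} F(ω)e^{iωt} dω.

f(t) = 6 \left(1 - \frac{12 \left|{t}\right|}{5}\right) e^{- \frac{12 \left|{t}\right|}{5}}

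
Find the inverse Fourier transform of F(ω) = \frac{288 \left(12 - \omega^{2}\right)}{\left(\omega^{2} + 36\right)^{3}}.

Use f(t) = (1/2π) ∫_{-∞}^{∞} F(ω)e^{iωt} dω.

f(t) = 4 t^{2} e^{- 6 \left|{t}\right|}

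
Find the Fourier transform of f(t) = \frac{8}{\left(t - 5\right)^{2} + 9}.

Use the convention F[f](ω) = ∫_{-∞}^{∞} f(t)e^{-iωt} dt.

F(ω) = \frac{8 \pi e^{- 5 i \omega - 3 \left|{\omega}\right|}}{3}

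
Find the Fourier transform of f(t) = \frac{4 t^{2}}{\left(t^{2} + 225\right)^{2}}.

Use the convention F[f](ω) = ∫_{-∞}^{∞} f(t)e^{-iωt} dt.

F(ω) = \frac{2 \pi \left(1 - 15 \left|{\omega}\right|\right) e^{- 15 \left|{\omega}\right|}}{15}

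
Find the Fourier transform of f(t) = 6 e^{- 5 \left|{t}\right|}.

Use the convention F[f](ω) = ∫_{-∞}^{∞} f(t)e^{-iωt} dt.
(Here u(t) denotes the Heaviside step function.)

F(ω) = \frac{60}{\omega^{2} + 25}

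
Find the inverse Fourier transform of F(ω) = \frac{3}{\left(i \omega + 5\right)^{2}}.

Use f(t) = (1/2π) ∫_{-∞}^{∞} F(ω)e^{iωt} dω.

f(t) = 3 t e^{- 5 t} u\left(t\right)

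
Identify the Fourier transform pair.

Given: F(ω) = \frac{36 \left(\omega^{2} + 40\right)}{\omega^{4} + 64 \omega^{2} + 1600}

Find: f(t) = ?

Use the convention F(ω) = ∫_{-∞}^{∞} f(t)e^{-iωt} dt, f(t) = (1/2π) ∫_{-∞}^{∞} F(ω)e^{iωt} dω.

f(t) = 3 e^{- 6 \left|{t}\right|} \cos{\left(2 t \right)}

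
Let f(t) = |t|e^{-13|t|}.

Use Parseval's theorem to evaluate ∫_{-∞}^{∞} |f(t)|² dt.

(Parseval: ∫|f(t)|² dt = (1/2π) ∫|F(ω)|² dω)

∫|f(t)|² dt = \frac{1}{4394}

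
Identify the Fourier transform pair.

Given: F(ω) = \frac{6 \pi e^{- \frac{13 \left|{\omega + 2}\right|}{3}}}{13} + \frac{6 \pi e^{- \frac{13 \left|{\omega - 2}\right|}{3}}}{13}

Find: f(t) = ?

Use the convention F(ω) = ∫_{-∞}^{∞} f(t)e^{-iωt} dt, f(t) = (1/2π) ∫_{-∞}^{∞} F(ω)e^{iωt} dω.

f(t) = \frac{4 \cos{\left(2 t \right)}}{t^{2} + \frac{169}{9}}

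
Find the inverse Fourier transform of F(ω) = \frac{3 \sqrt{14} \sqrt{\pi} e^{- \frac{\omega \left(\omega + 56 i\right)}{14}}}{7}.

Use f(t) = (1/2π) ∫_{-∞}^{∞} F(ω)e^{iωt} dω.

f(t) = 3 e^{- \frac{7 \left(t - 4\right)^{2}}{2}}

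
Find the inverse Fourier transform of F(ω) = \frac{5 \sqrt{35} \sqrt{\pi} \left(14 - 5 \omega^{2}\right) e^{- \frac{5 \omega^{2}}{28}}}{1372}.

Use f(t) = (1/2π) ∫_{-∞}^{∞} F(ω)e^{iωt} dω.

f(t) = t^{2} e^{- \frac{7 t^{2}}{5}}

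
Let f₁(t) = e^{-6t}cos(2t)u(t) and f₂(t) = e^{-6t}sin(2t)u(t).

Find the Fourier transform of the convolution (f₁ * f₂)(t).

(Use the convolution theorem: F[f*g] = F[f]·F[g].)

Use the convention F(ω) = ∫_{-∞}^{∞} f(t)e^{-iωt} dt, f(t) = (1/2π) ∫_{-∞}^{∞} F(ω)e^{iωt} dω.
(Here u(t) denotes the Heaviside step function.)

F[f₁*f₂](ω) = \frac{2 \left(i \omega + 6\right)}{\left(\left(i \omega + 6\right)^{2} + 4\right)^{2}}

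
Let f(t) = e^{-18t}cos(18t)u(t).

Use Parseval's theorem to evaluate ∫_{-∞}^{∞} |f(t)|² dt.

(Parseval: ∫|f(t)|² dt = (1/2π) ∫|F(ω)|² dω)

∫|f(t)|² dt = \frac{1}{48}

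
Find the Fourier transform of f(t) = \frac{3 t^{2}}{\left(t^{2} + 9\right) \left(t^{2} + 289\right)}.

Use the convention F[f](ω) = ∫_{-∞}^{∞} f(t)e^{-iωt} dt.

F(ω) = \frac{3 \pi \left(17 - 3 e^{14 \left|{\omega}\right|}\right) e^{- 17 \left|{\omega}\right|}}{280}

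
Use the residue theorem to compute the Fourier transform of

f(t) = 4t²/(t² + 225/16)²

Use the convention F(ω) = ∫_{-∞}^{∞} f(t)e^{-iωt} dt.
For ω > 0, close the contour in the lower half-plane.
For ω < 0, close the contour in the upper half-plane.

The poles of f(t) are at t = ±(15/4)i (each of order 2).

Let g(z) = f(z)e^{-iωz}; for large |z| the factor e^{-iωz} decays in the lower half-plane when ω > 0 and in the upper half-plane when ω < 0.

Case ω > 0 (lower half-plane, clockwise contour ⇒ F(ω) = -2πi·ΣRes):
  Res_{z = - \frac{15 i}{4}} g(z) = i \left(\frac{4}{15} - \omega\right) e^{- \frac{15 \omega}{4}} (pole of order 2)
  F(ω) = -2πi·ΣRes = \frac{2 \pi \left(4 - 15 \omega\right) e^{- \frac{15 \omega}{4}}}{15}

Case ω < 0 (upper half-plane, counterclockwise contour ⇒ F(ω) = +2πi·ΣRes):
  Res_{z = \frac{15 i}{4}} g(z) = i \left(- \omega - \frac{4}{15}\right) e^{\frac{15 \omega}{4}} (pole of order 2)
  F(ω) = 2πi·ΣRes = \frac{2 \pi \left(15 \omega + 4\right) e^{\frac{15 \omega}{4}}}{15}

Both cases combine into a single formula in |ω|:

F(ω) = \frac{2 \pi \left(4 - 15 \left|{\omega}\right|\right) e^{- \frac{15 \left|{\omega}\right|}{4}}}{15}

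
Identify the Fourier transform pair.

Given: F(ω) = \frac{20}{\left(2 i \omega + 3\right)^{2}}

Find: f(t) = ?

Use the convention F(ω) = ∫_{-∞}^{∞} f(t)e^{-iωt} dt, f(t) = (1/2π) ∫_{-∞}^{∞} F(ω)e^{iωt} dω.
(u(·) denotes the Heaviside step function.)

f(t) = 5 t e^{- \frac{3 t}{2}} u\left(t\right)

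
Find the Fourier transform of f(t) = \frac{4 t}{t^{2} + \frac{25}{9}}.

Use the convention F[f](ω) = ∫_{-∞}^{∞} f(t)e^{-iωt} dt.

F(ω) = - 4 i \pi e^{- \frac{5 \left|{\omega}\right|}{3}} \operatorname{sign}{\left(\omega \right)}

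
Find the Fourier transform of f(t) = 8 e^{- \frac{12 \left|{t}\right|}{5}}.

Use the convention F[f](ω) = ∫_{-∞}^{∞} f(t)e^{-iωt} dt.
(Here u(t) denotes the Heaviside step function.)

F(ω) = \frac{960}{25 \omega^{2} + 144}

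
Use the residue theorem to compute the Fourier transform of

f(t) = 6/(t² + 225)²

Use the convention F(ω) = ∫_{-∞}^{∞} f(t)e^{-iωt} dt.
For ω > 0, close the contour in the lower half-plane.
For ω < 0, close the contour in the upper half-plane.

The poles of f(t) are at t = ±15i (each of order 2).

Let g(z) = f(z)e^{-iωz}; for large |z| the factor e^{-iωz} decays in the lower half-plane when ω > 0 and in the upper half-plane when ω < 0.

Case ω > 0 (lower half-plane, clockwise contour ⇒ F(ω) = -2πi·ΣRes):
  Res_{z = - 15 i} g(z) = \frac{i \left(15 \omega + 1\right) e^{- 15 \omega}}{2250} (pole of order 2)
  F(ω) = -2πi·ΣRes = \frac{\pi \left(15 \omega + 1\right) e^{- 15 \omega}}{1125}

Case ω < 0 (upper half-plane, counterclockwise contour ⇒ F(ω) = +2πi·ΣRes):
  Res_{z = 15 i} g(z) = \frac{i \left(15 \omega - 1\right) e^{15 \omega}}{2250} (pole of order 2)
  F(ω) = 2πi·ΣRes = \frac{\pi \left(1 - 15 \omega\right) e^{15 \omega}}{1125}

Both cases combine into a single formula in |ω|:

F(ω) = \frac{\pi \left(15 \left|{\omega}\right| + 1\right) e^{- 15 \left|{\omega}\right|}}{1125}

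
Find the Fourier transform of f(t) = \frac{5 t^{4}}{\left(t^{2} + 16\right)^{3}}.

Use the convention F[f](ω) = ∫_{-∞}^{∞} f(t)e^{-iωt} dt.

F(ω) = \frac{5 \pi \left(16 \omega^{2} - 20 \left|{\omega}\right| + 3\right) e^{- 4 \left|{\omega}\right|}}{32}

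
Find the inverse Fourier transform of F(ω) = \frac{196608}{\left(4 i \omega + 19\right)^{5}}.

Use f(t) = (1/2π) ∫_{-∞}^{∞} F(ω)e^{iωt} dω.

f(t) = 8 t^{4} e^{- \frac{19 t}{4}} u\left(t\right)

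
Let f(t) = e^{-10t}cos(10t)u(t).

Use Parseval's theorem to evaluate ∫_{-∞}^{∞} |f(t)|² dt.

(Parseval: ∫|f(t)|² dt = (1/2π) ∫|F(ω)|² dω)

∫|f(t)|² dt = \frac{3}{80}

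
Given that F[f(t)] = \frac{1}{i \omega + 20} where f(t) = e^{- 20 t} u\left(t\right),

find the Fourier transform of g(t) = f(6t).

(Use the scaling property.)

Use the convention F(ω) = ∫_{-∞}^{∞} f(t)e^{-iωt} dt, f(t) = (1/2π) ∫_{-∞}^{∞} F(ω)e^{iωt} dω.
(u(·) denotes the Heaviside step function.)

F[g](ω) = \frac{1}{i \omega + 120}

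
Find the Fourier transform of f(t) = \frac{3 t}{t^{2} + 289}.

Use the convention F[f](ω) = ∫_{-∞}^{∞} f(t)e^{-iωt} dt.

F(ω) = - 3 i \pi e^{- 17 \left|{\omega}\right|} \operatorname{sign}{\left(\omega \right)}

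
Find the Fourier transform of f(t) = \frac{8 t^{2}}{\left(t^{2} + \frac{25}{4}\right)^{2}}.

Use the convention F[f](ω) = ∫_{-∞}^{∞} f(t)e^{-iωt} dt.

F(ω) = \frac{4 \pi \left(2 - 5 \left|{\omega}\right|\right) e^{- \frac{5 \left|{\omega}\right|}{2}}}{5}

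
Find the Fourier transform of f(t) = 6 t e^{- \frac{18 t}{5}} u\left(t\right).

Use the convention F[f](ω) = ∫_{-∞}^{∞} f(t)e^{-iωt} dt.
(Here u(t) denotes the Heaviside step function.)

F(ω) = \frac{150}{\left(5 i \omega + 18\right)^{2}}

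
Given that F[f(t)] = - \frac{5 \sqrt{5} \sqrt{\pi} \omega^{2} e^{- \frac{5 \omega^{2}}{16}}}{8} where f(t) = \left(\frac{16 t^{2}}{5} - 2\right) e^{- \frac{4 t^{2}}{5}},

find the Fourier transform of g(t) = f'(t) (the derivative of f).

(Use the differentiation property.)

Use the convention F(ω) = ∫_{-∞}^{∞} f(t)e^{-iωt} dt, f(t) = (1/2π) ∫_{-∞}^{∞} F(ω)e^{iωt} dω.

F[g](ω) = - \frac{5 \sqrt{5} i \sqrt{\pi} \omega^{3} e^{- \frac{5 \omega^{2}}{16}}}{8}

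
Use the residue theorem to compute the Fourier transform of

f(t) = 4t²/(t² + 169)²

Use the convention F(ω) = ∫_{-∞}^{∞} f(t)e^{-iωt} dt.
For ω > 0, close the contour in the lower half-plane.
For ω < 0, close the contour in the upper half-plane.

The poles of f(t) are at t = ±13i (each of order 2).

Let g(z) = f(z)e^{-iωz}; for large |z| the factor e^{-iωz} decays in the lower half-plane when ω > 0 and in the upper half-plane when ω < 0.

Case ω > 0 (lower half-plane, clockwise contour ⇒ F(ω) = -2πi·ΣRes):
  Res_{z = - 13 i} g(z) = i \left(\frac{1}{13} - \omega\right) e^{- 13 \omega} (pole of order 2)
  F(ω) = -2πi·ΣRes = \frac{2 \pi \left(1 - 13 \omega\right) e^{- 13 \omega}}{13}

Case ω < 0 (upper half-plane, counterclockwise contour ⇒ F(ω) = +2πi·ΣRes):
  Res_{z = 13 i} g(z) = i \left(- \omega - \frac{1}{13}\right) e^{13 \omega} (pole of order 2)
  F(ω) = 2πi·ΣRes = \frac{2 \pi \left(13 \omega + 1\right) e^{13 \omega}}{13}

Both cases combine into a single formula in |ω|:

F(ω) = \frac{2 \pi \left(1 - 13 \left|{\omega}\right|\right) e^{- 13 \left|{\omega}\right|}}{13}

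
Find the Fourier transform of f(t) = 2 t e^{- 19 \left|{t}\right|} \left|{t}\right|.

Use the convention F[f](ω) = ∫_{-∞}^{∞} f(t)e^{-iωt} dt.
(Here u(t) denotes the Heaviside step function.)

F(ω) = \frac{8 i \omega \left(\omega^{2} - 1083\right)}{\left(\omega^{2} + 361\right)^{3}}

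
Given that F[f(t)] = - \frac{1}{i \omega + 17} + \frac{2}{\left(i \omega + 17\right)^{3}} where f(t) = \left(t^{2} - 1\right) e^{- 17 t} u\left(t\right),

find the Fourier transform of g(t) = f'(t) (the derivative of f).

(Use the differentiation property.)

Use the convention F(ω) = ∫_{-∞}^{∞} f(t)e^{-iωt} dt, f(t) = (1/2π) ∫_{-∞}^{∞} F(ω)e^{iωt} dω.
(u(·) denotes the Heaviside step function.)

F[g](ω) = \frac{i \omega \left(2 i \omega - \left(i \omega + 17\right)^{3} + 34\right)}{\left(i \omega + 17\right)^{4}}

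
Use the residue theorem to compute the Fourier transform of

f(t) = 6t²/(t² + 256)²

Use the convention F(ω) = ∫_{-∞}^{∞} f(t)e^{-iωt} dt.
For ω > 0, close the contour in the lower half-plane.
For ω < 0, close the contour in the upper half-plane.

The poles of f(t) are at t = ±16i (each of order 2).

Let g(z) = f(z)e^{-iωz}; for large |z| the factor e^{-iωz} decays in the lower half-plane when ω > 0 and in the upper half-plane when ω < 0.

Case ω > 0 (lower half-plane, clockwise contour ⇒ F(ω) = -2πi·ΣRes):
  Res_{z = - 16 i} g(z) = \frac{3 i \left(1 - 16 \omega\right) e^{- 16 \omega}}{32} (pole of order 2)
  F(ω) = -2πi·ΣRes = \frac{3 \pi \left(1 - 16 \omega\right) e^{- 16 \omega}}{16}

Case ω < 0 (upper half-plane, counterclockwise contour ⇒ F(ω) = +2πi·ΣRes):
  Res_{z = 16 i} g(z) = \frac{3 i \left(- 16 \omega - 1\right) e^{16 \omega}}{32} (pole of order 2)
  F(ω) = 2πi·ΣRes = \frac{3 \pi \left(16 \omega + 1\right) e^{16 \omega}}{16}

Both cases combine into a single formula in |ω|:

F(ω) = \frac{3 \pi \left(1 - 16 \left|{\omega}\right|\right) e^{- 16 \left|{\omega}\right|}}{16}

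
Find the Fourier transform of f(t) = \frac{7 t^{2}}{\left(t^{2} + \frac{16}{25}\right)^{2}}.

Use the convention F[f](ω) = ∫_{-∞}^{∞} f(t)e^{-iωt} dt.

F(ω) = \frac{7 \pi \left(5 - 4 \left|{\omega}\right|\right) e^{- \frac{4 \left|{\omega}\right|}{5}}}{8}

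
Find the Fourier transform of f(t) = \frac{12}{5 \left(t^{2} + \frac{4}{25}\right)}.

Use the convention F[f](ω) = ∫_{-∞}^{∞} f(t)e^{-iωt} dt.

F(ω) = 6 \pi e^{- \frac{2 \left|{\omega}\right|}{5}}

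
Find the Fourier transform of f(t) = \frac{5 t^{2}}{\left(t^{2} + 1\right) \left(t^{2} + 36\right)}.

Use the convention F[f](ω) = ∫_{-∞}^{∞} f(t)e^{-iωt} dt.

F(ω) = \frac{\pi \left(6 - e^{5 \left|{\omega}\right|}\right) e^{- 6 \left|{\omega}\right|}}{7}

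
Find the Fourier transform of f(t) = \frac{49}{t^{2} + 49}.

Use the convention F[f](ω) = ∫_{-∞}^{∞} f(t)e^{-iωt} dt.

F(ω) = 7 \pi e^{- 7 \left|{\omega}\right|}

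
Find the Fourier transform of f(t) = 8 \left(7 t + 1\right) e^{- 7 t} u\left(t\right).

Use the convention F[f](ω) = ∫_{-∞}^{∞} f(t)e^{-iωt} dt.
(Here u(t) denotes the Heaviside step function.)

F(ω) = \frac{8 \left(- i \omega - 14\right)}{\omega^{2} - 14 i \omega - 49}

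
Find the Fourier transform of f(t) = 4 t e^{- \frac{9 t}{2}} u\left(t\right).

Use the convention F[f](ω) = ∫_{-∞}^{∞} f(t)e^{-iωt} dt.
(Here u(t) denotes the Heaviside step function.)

F(ω) = \frac{16}{\left(2 i \omega + 9\right)^{2}}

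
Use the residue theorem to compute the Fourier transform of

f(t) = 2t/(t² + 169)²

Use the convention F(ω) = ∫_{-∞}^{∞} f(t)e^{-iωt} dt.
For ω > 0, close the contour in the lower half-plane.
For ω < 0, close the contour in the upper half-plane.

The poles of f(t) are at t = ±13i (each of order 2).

Let g(z) = f(z)e^{-iωz}; for large |z| the factor e^{-iωz} decays in the lower half-plane when ω > 0 and in the upper half-plane when ω < 0.

Case ω > 0 (lower half-plane, clockwise contour ⇒ F(ω) = -2πi·ΣRes):
  Res_{z = - 13 i} g(z) = \frac{\omega e^{- 13 \omega}}{26} (pole of order 2)
  F(ω) = -2πi·ΣRes = - \frac{i \pi \omega e^{- 13 \omega}}{13}

Case ω < 0 (upper half-plane, counterclockwise contour ⇒ F(ω) = +2πi·ΣRes):
  Res_{z = 13 i} g(z) = - \frac{\omega e^{13 \omega}}{26} (pole of order 2)
  F(ω) = 2πi·ΣRes = - \frac{i \pi \omega e^{13 \omega}}{13}

Both cases combine into a single formula in |ω|:

F(ω) = - \frac{i \pi \omega e^{- 13 \left|{\omega}\right|}}{13}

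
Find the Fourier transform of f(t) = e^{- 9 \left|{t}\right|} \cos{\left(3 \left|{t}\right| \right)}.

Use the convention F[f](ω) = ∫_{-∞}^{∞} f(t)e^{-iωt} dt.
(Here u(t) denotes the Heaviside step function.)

F(ω) = \frac{18 \left(\omega^{2} + 90\right)}{\omega^{4} + 144 \omega^{2} + 8100}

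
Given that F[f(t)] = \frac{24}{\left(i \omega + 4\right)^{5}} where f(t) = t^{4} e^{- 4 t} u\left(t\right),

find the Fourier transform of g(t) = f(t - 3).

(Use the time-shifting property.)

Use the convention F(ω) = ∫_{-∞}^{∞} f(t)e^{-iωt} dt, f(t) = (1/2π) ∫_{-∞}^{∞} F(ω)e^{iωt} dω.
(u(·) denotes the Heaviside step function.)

F[g](ω) = \frac{24 e^{- 3 i \omega}}{\left(i \omega + 4\right)^{5}}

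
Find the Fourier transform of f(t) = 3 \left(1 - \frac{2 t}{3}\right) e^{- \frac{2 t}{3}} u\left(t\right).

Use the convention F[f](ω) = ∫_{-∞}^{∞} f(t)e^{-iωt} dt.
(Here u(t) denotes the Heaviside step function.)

F(ω) = \frac{27 i \omega}{- 9 \omega^{2} + 12 i \omega + 4}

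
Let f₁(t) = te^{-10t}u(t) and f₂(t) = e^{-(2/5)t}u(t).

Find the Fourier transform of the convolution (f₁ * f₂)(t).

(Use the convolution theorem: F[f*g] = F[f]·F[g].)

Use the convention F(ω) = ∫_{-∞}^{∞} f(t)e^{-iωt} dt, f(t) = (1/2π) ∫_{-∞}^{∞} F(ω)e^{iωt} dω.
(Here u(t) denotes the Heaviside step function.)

F[f₁*f₂](ω) = \frac{5}{\left(i \omega + 10\right)^{2} \left(5 i \omega + 2\right)}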